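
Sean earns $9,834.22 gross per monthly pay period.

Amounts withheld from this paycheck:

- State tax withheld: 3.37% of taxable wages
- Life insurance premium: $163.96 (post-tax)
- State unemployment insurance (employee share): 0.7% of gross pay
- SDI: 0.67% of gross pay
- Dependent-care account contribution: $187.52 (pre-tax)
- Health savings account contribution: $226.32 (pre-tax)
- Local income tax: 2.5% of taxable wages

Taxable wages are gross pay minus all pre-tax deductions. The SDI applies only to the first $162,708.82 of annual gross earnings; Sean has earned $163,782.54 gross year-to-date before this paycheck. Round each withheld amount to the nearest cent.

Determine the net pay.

$8,634.60

Dependent-care account contribution: $187.52
Health savings account contribution: $226.32
Pre-tax total = $187.52 + $226.32 = $413.84
Taxable wages = $9,834.22 − $413.84 = $9,420.38
Local income tax: $9,420.38 × 0.025 = $235.51
State tax withheld: $9,420.38 × 0.0337 = $317.47
SDI: annual cap $162,708.82 already reached (YTD $163,782.54), so $0.00
State unemployment insurance (employee share): $9,834.22 × 0.007 = $68.84
Life insurance premium: $163.96
Total deductions = $187.52 + $226.32 + $235.51 + $317.47 + $0.00 + $68.84 + $163.96 = $1,199.62
Net pay = $9,834.22 − $1,199.62 = $8,634.60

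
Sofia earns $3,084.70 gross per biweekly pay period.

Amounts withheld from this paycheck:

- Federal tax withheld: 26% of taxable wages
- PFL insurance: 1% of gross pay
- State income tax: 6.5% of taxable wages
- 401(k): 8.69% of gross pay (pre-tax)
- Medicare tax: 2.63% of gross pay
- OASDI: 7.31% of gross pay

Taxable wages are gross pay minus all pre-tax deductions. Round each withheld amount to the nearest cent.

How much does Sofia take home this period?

401(k): $3,084.70 × 0.0869 = $268.06
Taxable wages = $3,084.70 − $268.06 = $2,816.64
Federal tax withheld: $2,816.64 × 0.26 = $732.33
State income tax: $2,816.64 × 0.065 = $183.08
PFL insurance: $3,084.70 × 0.01 = $30.85
OASDI: $3,084.70 × 0.0731 = $225.49
Medicare tax: $3,084.70 × 0.0263 = $81.13
Total deductions = $268.06 + $732.33 + $183.08 + $30.85 + $225.49 + $81.13 = $1,520.94
Net pay = $3,084.70 − $1,520.94 = $1,563.76

$1,563.76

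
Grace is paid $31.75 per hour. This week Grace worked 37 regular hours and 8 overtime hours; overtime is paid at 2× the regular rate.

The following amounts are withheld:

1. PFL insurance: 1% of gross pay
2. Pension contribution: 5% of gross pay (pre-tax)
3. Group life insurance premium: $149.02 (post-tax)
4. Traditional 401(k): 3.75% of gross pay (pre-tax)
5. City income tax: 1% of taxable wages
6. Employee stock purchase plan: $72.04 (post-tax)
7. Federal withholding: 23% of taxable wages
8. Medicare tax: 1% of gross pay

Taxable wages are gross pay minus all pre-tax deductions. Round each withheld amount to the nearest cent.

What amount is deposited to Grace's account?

Regular pay: 37 × $31.75 = $1174.75
Overtime pay: 8 × $31.75 × 2 = $508.00
Gross pay = $1174.75 + $508.00 = $1682.75
Pension contribution: $1682.75 × 0.05 = $84.14
Traditional 401(k): $1682.75 × 0.0375 = $63.10
Pre-tax total = $84.14 + $63.10 = $147.24
Taxable wages = $1682.75 − $147.24 = $1535.51
Federal withholding: $1535.51 × 0.23 = $353.17
City income tax: $1535.51 × 0.01 = $15.36
PFL insurance: $1682.75 × 0.01 = $16.83
Medicare tax: $1682.75 × 0.01 = $16.83
Group life insurance premium: $149.02
Employee stock purchase plan: $72.04
Total deductions = $84.14 + $63.10 + $353.17 + $15.36 + $16.83 + $16.83 + $149.02 + $72.04 = $770.49
Net pay = $1682.75 − $770.49 = $912.26

$912.26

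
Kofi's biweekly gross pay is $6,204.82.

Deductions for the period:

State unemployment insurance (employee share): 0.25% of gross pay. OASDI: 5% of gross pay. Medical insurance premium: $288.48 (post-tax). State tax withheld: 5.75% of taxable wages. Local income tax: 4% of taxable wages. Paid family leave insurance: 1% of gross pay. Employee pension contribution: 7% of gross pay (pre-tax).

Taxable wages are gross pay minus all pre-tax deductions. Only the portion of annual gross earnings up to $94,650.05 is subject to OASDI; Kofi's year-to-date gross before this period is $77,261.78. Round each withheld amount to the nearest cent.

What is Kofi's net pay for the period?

Employee pension contribution: $6,204.82 × 0.07 = $434.34
Taxable wages = $6,204.82 − $434.34 = $5,770.48
Local income tax: $5,770.48 × 0.04 = $230.82
State tax withheld: $5,770.48 × 0.0575 = $331.80
Paid family leave insurance: $6,204.82 × 0.01 = $62.05
OASDI: cap not yet reached, full $6,204.82 is subject → $6,204.82 × 0.05 = $310.24
State unemployment insurance (employee share): $6,204.82 × 0.0025 = $15.51
Medical insurance premium: $288.48
Total deductions = $434.34 + $230.82 + $331.80 + $62.05 + $310.24 + $15.51 + $288.48 = $1,673.24
Net pay = $6,204.82 − $1,673.24 = $4,531.58

$4,531.58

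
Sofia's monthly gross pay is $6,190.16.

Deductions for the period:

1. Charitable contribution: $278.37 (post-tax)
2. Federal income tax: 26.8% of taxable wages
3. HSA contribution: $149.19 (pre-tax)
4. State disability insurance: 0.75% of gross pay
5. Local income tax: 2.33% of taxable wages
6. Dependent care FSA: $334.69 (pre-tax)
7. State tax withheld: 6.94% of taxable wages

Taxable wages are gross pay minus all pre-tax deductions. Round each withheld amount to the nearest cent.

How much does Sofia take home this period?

Dependent care FSA: $334.69
HSA contribution: $149.19
Pre-tax total = $334.69 + $149.19 = $483.88
Taxable wages = $6,190.16 − $483.88 = $5,706.28
Local income tax: $5,706.28 × 0.0233 = $132.96
State tax withheld: $5,706.28 × 0.0694 = $396.02
Federal income tax: $5,706.28 × 0.268 = $1,529.28
State disability insurance: $6,190.16 × 0.0075 = $46.43
Charitable contribution: $278.37
Total deductions = $334.69 + $149.19 + $132.96 + $396.02 + $1,529.28 + $46.43 + $278.37 = $2,866.94
Net pay = $6,190.16 − $2,866.94 = $3,323.22

$3,323.22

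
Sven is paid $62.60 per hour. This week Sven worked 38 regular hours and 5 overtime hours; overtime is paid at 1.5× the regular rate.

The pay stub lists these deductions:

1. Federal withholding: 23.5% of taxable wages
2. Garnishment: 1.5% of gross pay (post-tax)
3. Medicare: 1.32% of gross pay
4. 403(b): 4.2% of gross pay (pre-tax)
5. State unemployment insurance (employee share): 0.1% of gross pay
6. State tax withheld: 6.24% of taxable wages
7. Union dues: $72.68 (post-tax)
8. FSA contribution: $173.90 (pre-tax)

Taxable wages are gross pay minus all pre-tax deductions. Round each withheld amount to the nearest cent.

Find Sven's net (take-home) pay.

$1639.13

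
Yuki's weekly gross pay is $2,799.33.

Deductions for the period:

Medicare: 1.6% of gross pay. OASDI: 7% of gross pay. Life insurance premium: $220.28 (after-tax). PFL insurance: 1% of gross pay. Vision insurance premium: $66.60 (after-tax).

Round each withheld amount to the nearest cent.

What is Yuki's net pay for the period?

$2,243.72

OASDI: $2,799.33 × 0.07 = $195.95
PFL insurance: $2,799.33 × 0.01 = $27.99
Medicare: $2,799.33 × 0.016 = $44.79
Vision insurance premium: $66.60
Life insurance premium: $220.28
Total deductions = $195.95 + $27.99 + $44.79 + $66.60 + $220.28 = $555.61
Net pay = $2,799.33 − $555.61 = $2,243.72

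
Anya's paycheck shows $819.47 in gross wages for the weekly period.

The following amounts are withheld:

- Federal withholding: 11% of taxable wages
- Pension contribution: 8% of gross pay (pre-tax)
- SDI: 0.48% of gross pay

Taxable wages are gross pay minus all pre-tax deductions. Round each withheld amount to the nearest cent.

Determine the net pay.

Pension contribution: $819.47 × 0.08 = $65.56
Taxable wages = $819.47 − $65.56 = $753.91
Federal withholding: $753.91 × 0.11 = $82.93
SDI: $819.47 × 0.0048 = $3.93
Total deductions = $65.56 + $82.93 + $3.93 = $152.42
Net pay = $819.47 − $152.42 = $667.05

$667.05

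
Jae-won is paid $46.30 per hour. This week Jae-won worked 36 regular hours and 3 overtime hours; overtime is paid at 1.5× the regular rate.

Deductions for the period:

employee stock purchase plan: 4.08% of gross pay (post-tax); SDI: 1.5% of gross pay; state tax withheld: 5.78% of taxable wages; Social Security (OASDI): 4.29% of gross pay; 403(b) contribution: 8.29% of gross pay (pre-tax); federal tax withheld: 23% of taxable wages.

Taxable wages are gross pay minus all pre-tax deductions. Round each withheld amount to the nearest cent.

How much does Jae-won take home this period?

$1,039.69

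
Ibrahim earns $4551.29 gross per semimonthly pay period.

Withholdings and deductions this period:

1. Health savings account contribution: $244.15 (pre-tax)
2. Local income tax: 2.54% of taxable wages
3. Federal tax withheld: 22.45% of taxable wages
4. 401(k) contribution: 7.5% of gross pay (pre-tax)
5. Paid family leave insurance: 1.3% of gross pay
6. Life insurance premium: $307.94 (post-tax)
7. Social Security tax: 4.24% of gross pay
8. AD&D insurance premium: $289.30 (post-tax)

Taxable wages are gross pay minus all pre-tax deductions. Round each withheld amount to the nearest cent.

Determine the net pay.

$2125.36

Health savings account contribution: $244.15
401(k) contribution: $4551.29 × 0.075 = $341.35
Pre-tax total = $244.15 + $341.35 = $585.50
Taxable wages = $4551.29 − $585.50 = $3965.79
Local income tax: $3965.79 × 0.0254 = $100.73
Federal tax withheld: $3965.79 × 0.2245 = $890.32
Social Security tax: $4551.29 × 0.0424 = $192.97
Paid family leave insurance: $4551.29 × 0.013 = $59.17
AD&D insurance premium: $289.30
Life insurance premium: $307.94
Total deductions = $244.15 + $341.35 + $100.73 + $890.32 + $192.97 + $59.17 + $289.30 + $307.94 = $2425.93
Net pay = $4551.29 − $2425.93 = $2125.36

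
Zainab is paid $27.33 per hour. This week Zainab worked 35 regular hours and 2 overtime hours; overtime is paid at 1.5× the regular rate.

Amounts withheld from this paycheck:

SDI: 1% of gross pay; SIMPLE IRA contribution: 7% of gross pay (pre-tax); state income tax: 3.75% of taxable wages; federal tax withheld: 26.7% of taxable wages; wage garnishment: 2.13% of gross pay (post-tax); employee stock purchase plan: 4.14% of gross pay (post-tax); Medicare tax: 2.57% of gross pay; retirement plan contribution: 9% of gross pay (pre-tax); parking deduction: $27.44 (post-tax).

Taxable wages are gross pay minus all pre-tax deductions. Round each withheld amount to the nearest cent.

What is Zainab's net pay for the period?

Regular pay: 35 × $27.33 = $956.55
Overtime pay: 2 × $27.33 × 1.5 = $81.99
Gross pay = $956.55 + $81.99 = $1,038.54
Retirement plan contribution: $1,038.54 × 0.09 = $93.47
SIMPLE IRA contribution: $1,038.54 × 0.07 = $72.70
Pre-tax total = $93.47 + $72.70 = $166.17
Taxable wages = $1,038.54 − $166.17 = $872.37
State income tax: $872.37 × 0.0375 = $32.71
Federal tax withheld: $872.37 × 0.267 = $232.92
Medicare tax: $1,038.54 × 0.0257 = $26.69
SDI: $1,038.54 × 0.01 = $10.39
Parking deduction: $27.44
Wage garnishment: $1,038.54 × 0.0213 = $22.12
Employee stock purchase plan: $1,038.54 × 0.0414 = $43.00
Total deductions = $93.47 + $72.70 + $32.71 + $232.92 + $26.69 + $10.39 + $27.44 + $22.12 + $43.00 = $561.44
Net pay = $1,038.54 − $561.44 = $477.10

$477.10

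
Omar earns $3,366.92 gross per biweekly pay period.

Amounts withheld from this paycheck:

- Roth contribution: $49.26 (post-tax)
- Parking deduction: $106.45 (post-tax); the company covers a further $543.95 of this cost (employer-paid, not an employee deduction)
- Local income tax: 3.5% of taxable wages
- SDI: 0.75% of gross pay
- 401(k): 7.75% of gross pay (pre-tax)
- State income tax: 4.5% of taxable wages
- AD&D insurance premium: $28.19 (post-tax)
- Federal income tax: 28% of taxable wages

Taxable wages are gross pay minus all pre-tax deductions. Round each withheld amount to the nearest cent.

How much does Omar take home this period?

$1,778.68

401(k): $3,366.92 × 0.0775 = $260.94
Taxable wages = $3,366.92 − $260.94 = $3,105.98
Federal income tax: $3,105.98 × 0.28 = $869.67
State income tax: $3,105.98 × 0.045 = $139.77
Local income tax: $3,105.98 × 0.035 = $108.71
SDI: $3,366.92 × 0.0075 = $25.25
Roth contribution: $49.26
AD&D insurance premium: $28.19
Parking deduction: $106.45
(Employer's $543.95 toward parking deduction is not withheld from the employee.)
Total deductions = $260.94 + $869.67 + $139.77 + $108.71 + $25.25 + $49.26 + $28.19 + $106.45 = $1,588.24
Net pay = $3,366.92 − $1,588.24 = $1,778.68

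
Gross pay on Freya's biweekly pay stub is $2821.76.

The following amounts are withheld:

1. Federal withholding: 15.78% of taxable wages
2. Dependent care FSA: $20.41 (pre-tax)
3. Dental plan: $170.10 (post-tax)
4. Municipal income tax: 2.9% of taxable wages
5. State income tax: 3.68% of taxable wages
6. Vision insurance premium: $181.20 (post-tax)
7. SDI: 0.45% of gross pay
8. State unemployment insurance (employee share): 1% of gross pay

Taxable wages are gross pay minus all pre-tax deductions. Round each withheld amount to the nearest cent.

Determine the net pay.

Dependent care FSA: $20.41
Taxable wages = $2821.76 − $20.41 = $2801.35
State income tax: $2801.35 × 0.0368 = $103.09
Federal withholding: $2801.35 × 0.1578 = $442.05
Municipal income tax: $2801.35 × 0.029 = $81.24
State unemployment insurance (employee share): $2821.76 × 0.01 = $28.22
SDI: $2821.76 × 0.0045 = $12.70
Dental plan: $170.10
Vision insurance premium: $181.20
Total deductions = $20.41 + $103.09 + $442.05 + $81.24 + $28.22 + $12.70 + $170.10 + $181.20 = $1039.01
Net pay = $2821.76 − $1039.01 = $1782.75

$1782.75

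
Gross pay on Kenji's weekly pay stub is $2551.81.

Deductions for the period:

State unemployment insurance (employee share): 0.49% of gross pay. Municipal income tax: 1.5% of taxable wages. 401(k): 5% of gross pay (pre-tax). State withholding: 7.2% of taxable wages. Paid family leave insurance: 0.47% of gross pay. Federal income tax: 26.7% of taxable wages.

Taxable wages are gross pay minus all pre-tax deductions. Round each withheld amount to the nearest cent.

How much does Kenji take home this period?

$1541.56

401(k): $2551.81 × 0.05 = $127.59
Taxable wages = $2551.81 − $127.59 = $2424.22
Municipal income tax: $2424.22 × 0.015 = $36.36
Federal income tax: $2424.22 × 0.267 = $647.27
State withholding: $2424.22 × 0.072 = $174.54
State unemployment insurance (employee share): $2551.81 × 0.0049 = $12.50
Paid family leave insurance: $2551.81 × 0.0047 = $11.99
Total deductions = $127.59 + $36.36 + $647.27 + $174.54 + $12.50 + $11.99 = $1010.25
Net pay = $2551.81 − $1010.25 = $1541.56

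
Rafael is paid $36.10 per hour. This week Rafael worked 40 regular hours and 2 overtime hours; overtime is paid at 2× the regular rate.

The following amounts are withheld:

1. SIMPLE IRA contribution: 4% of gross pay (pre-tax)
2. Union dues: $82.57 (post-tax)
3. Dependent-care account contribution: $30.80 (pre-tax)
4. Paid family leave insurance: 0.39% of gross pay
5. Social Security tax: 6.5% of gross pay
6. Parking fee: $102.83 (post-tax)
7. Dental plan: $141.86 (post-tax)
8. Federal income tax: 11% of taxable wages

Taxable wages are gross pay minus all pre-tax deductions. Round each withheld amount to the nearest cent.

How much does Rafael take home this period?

$893.01

Regular pay: 40 × $36.10 = $1,444.00
Overtime pay: 2 × $36.10 × 2 = $144.40
Gross pay = $1,444.00 + $144.40 = $1,588.40
Dependent-care account contribution: $30.80
SIMPLE IRA contribution: $1,588.40 × 0.04 = $63.54
Pre-tax total = $30.80 + $63.54 = $94.34
Taxable wages = $1,588.40 − $94.34 = $1,494.06
Federal income tax: $1,494.06 × 0.11 = $164.35
Paid family leave insurance: $1,588.40 × 0.0039 = $6.19
Social Security tax: $1,588.40 × 0.065 = $103.25
Dental plan: $141.86
Union dues: $82.57
Parking fee: $102.83
Total deductions = $30.80 + $63.54 + $164.35 + $6.19 + $103.25 + $141.86 + $82.57 + $102.83 = $695.39
Net pay = $1,588.40 − $695.39 = $893.01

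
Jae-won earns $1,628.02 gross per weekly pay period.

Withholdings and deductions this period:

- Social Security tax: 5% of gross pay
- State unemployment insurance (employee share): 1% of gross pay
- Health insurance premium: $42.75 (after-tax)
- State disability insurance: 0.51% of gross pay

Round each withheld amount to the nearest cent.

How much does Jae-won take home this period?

$1,479.29

State unemployment insurance (employee share): $1,628.02 × 0.01 = $16.28
State disability insurance: $1,628.02 × 0.0051 = $8.30
Social Security tax: $1,628.02 × 0.05 = $81.40
Health insurance premium: $42.75
Total deductions = $16.28 + $8.30 + $81.40 + $42.75 = $148.73
Net pay = $1,628.02 − $148.73 = $1,479.29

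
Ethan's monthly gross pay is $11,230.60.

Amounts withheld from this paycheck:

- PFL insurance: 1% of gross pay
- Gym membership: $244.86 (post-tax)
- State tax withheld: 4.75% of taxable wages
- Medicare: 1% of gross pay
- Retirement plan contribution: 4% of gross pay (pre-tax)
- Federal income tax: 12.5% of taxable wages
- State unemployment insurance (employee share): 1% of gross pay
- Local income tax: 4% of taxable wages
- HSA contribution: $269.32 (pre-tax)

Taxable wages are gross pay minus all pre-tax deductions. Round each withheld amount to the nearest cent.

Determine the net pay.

HSA contribution: $269.32
Retirement plan contribution: $11,230.60 × 0.04 = $449.22
Pre-tax total = $269.32 + $449.22 = $718.54
Taxable wages = $11,230.60 − $718.54 = $10,512.06
State tax withheld: $10,512.06 × 0.0475 = $499.32
Federal income tax: $10,512.06 × 0.125 = $1,314.01
Local income tax: $10,512.06 × 0.04 = $420.48
Medicare: $11,230.60 × 0.01 = $112.31
State unemployment insurance (employee share): $11,230.60 × 0.01 = $112.31
PFL insurance: $11,230.60 × 0.01 = $112.31
Gym membership: $244.86
Total deductions = $269.32 + $449.22 + $499.32 + $1,314.01 + $420.48 + $112.31 + $112.31 + $112.31 + $244.86 = $3,534.14
Net pay = $11,230.60 − $3,534.14 = $7,696.46

$7,696.46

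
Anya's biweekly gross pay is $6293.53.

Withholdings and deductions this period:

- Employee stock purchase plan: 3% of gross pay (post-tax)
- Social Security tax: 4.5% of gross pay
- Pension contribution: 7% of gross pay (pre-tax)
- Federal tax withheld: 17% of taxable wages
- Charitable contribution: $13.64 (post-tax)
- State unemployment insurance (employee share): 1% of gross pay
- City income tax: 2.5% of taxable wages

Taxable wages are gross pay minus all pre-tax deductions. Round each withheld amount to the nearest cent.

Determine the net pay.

Pension contribution: $6293.53 × 0.07 = $440.55
Taxable wages = $6293.53 − $440.55 = $5852.98
Federal tax withheld: $5852.98 × 0.17 = $995.01
City income tax: $5852.98 × 0.025 = $146.32
State unemployment insurance (employee share): $6293.53 × 0.01 = $62.94
Social Security tax: $6293.53 × 0.045 = $283.21
Charitable contribution: $13.64
Employee stock purchase plan: $6293.53 × 0.03 = $188.81
Total deductions = $440.55 + $995.01 + $146.32 + $62.94 + $283.21 + $13.64 + $188.81 = $2130.48
Net pay = $6293.53 − $2130.48 = $4163.05

$4163.05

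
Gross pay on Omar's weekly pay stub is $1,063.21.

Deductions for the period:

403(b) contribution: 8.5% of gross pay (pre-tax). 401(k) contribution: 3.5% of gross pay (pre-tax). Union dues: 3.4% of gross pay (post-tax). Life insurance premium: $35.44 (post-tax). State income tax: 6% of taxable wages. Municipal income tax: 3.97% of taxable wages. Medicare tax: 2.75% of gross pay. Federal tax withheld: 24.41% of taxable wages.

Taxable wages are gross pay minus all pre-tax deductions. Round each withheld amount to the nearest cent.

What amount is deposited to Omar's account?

401(k) contribution: $1,063.21 × 0.035 = $37.21
403(b) contribution: $1,063.21 × 0.085 = $90.37
Pre-tax total = $37.21 + $90.37 = $127.58
Taxable wages = $1,063.21 − $127.58 = $935.63
State income tax: $935.63 × 0.06 = $56.14
Municipal income tax: $935.63 × 0.0397 = $37.14
Federal tax withheld: $935.63 × 0.2441 = $228.39
Medicare tax: $1,063.21 × 0.0275 = $29.24
Union dues: $1,063.21 × 0.034 = $36.15
Life insurance premium: $35.44
Total deductions = $37.21 + $90.37 + $56.14 + $37.14 + $228.39 + $29.24 + $36.15 + $35.44 = $550.08
Net pay = $1,063.21 − $550.08 = $513.13

$513.13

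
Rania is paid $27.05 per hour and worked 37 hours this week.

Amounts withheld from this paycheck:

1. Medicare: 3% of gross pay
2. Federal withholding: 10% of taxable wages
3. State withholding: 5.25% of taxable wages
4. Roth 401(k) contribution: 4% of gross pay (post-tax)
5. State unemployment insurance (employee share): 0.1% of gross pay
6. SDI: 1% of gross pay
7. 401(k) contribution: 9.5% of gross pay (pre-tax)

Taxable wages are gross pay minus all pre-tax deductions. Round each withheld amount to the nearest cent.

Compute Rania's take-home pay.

$686.57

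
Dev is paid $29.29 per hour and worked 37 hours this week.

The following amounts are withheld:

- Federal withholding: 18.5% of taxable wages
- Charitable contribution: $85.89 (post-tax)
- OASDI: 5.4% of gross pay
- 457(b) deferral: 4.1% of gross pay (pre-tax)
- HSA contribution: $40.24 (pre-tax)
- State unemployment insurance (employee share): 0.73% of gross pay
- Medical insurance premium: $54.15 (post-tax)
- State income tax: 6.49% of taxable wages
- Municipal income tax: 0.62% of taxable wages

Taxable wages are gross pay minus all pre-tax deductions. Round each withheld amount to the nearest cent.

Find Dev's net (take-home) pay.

Gross pay: 37 × $29.29 = $1,083.73
HSA contribution: $40.24
457(b) deferral: $1,083.73 × 0.041 = $44.43
Pre-tax total = $40.24 + $44.43 = $84.67
Taxable wages = $1,083.73 − $84.67 = $999.06
Federal withholding: $999.06 × 0.185 = $184.83
Municipal income tax: $999.06 × 0.0062 = $6.19
State income tax: $999.06 × 0.0649 = $64.84
OASDI: $1,083.73 × 0.054 = $58.52
State unemployment insurance (employee share): $1,083.73 × 0.0073 = $7.91
Charitable contribution: $85.89
Medical insurance premium: $54.15
Total deductions = $40.24 + $44.43 + $184.83 + $6.19 + $64.84 + $58.52 + $7.91 + $85.89 + $54.15 = $547.00
Net pay = $1,083.73 − $547.00 = $536.73

$536.73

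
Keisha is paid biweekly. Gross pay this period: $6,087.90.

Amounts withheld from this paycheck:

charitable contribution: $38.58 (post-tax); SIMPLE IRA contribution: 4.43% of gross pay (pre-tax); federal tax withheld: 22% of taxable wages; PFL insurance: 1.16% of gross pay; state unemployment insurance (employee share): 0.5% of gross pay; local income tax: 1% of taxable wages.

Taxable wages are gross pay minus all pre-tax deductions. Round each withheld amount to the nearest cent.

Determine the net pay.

$4,340.38

SIMPLE IRA contribution: $6,087.90 × 0.0443 = $269.69
Taxable wages = $6,087.90 − $269.69 = $5,818.21
Federal tax withheld: $5,818.21 × 0.22 = $1,280.01
Local income tax: $5,818.21 × 0.01 = $58.18
PFL insurance: $6,087.90 × 0.0116 = $70.62
State unemployment insurance (employee share): $6,087.90 × 0.005 = $30.44
Charitable contribution: $38.58
Total deductions = $269.69 + $1,280.01 + $58.18 + $70.62 + $30.44 + $38.58 = $1,747.52
Net pay = $6,087.90 − $1,747.52 = $4,340.38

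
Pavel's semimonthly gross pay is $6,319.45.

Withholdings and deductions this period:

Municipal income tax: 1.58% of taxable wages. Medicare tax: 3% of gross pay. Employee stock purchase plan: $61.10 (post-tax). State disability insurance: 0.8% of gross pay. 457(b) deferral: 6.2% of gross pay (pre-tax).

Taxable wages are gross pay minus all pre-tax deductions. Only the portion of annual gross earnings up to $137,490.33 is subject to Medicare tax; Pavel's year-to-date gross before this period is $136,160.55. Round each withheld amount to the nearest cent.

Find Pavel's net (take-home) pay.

457(b) deferral: $6,319.45 × 0.062 = $391.81
Taxable wages = $6,319.45 − $391.81 = $5,927.64
Municipal income tax: $5,927.64 × 0.0158 = $93.66
Medicare tax: only $137,490.33 − $136,160.55 = $1,329.78 of this check is subject → $1,329.78 × 0.03 = $39.89
State disability insurance: $6,319.45 × 0.008 = $50.56
Employee stock purchase plan: $61.10
Total deductions = $391.81 + $93.66 + $39.89 + $50.56 + $61.10 = $637.02
Net pay = $6,319.45 − $637.02 = $5,682.43

$5,682.43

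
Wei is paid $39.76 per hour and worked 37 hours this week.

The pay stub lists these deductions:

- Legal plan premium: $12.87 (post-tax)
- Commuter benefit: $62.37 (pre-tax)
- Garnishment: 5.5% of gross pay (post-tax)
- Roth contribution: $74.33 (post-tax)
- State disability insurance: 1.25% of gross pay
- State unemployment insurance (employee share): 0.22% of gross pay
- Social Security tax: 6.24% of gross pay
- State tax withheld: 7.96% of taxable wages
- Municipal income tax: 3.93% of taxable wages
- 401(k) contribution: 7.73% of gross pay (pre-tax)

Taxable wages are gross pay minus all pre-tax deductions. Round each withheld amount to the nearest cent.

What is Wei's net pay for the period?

Gross pay: 37 × $39.76 = $1,471.12
401(k) contribution: $1,471.12 × 0.0773 = $113.72
Commuter benefit: $62.37
Pre-tax total = $113.72 + $62.37 = $176.09
Taxable wages = $1,471.12 − $176.09 = $1,295.03
State tax withheld: $1,295.03 × 0.0796 = $103.08
Municipal income tax: $1,295.03 × 0.0393 = $50.89
State disability insurance: $1,471.12 × 0.0125 = $18.39
State unemployment insurance (employee share): $1,471.12 × 0.0022 = $3.24
Social Security tax: $1,471.12 × 0.0624 = $91.80
Garnishment: $1,471.12 × 0.055 = $80.91
Legal plan premium: $12.87
Roth contribution: $74.33
Total deductions = $113.72 + $62.37 + $103.08 + $50.89 + $18.39 + $3.24 + $91.80 + $80.91 + $12.87 + $74.33 = $611.60
Net pay = $1,471.12 − $611.60 = $859.52

$859.52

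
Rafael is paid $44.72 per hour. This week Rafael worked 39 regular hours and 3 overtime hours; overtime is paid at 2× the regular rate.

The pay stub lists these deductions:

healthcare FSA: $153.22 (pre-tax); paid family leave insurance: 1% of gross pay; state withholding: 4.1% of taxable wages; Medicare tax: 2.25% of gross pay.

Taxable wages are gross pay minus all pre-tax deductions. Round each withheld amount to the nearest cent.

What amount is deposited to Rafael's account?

Regular pay: 39 × $44.72 = $1,744.08
Overtime pay: 3 × $44.72 × 2 = $268.32
Gross pay = $1,744.08 + $268.32 = $2,012.40
Healthcare FSA: $153.22
Taxable wages = $2,012.40 − $153.22 = $1,859.18
State withholding: $1,859.18 × 0.041 = $76.23
Paid family leave insurance: $2,012.40 × 0.01 = $20.12
Medicare tax: $2,012.40 × 0.0225 = $45.28
Total deductions = $153.22 + $76.23 + $20.12 + $45.28 = $294.85
Net pay = $2,012.40 − $294.85 = $1,717.55

$1,717.55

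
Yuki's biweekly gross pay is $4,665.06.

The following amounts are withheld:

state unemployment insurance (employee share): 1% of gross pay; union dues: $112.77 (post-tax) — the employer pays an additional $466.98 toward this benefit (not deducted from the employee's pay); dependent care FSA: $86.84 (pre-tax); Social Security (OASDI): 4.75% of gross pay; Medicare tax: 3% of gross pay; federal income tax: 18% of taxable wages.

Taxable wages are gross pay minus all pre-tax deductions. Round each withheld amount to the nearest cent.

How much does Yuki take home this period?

Dependent care FSA: $86.84
Taxable wages = $4,665.06 − $86.84 = $4,578.22
Federal income tax: $4,578.22 × 0.18 = $824.08
Social Security (OASDI): $4,665.06 × 0.0475 = $221.59
Medicare tax: $4,665.06 × 0.03 = $139.95
State unemployment insurance (employee share): $4,665.06 × 0.01 = $46.65
Union dues: $112.77
(Employer's $466.98 toward union dues is not withheld from the employee.)
Total deductions = $86.84 + $824.08 + $221.59 + $139.95 + $46.65 + $112.77 = $1,431.88
Net pay = $4,665.06 − $1,431.88 = $3,233.18

$3,233.18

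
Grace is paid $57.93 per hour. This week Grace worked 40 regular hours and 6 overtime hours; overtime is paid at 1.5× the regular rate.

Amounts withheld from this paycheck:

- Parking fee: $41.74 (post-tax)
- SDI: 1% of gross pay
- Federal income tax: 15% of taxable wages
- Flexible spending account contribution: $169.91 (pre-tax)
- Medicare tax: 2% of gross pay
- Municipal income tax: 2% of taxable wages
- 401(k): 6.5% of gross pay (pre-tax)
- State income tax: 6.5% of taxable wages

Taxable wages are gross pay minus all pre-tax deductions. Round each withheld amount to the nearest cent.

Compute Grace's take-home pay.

Regular pay: 40 × $57.93 = $2,317.20
Overtime pay: 6 × $57.93 × 1.5 = $521.37
Gross pay = $2,317.20 + $521.37 = $2,838.57
401(k): $2,838.57 × 0.065 = $184.51
Flexible spending account contribution: $169.91
Pre-tax total = $184.51 + $169.91 = $354.42
Taxable wages = $2,838.57 − $354.42 = $2,484.15
Federal income tax: $2,484.15 × 0.15 = $372.62
Municipal income tax: $2,484.15 × 0.02 = $49.68
State income tax: $2,484.15 × 0.065 = $161.47
Medicare tax: $2,838.57 × 0.02 = $56.77
SDI: $2,838.57 × 0.01 = $28.39
Parking fee: $41.74
Total deductions = $184.51 + $169.91 + $372.62 + $49.68 + $161.47 + $56.77 + $28.39 + $41.74 = $1,065.09
Net pay = $2,838.57 − $1,065.09 = $1,773.48

$1,773.48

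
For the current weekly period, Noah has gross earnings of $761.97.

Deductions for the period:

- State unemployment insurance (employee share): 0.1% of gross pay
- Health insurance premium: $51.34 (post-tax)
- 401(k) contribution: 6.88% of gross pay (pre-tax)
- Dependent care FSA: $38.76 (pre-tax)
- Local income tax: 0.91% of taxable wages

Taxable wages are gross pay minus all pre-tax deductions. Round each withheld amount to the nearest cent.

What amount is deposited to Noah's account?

401(k) contribution: $761.97 × 0.0688 = $52.42
Dependent care FSA: $38.76
Pre-tax total = $52.42 + $38.76 = $91.18
Taxable wages = $761.97 − $91.18 = $670.79
Local income tax: $670.79 × 0.0091 = $6.10
State unemployment insurance (employee share): $761.97 × 0.001 = $0.76
Health insurance premium: $51.34
Total deductions = $52.42 + $38.76 + $6.10 + $0.76 + $51.34 = $149.38
Net pay = $761.97 − $149.38 = $612.59

$612.59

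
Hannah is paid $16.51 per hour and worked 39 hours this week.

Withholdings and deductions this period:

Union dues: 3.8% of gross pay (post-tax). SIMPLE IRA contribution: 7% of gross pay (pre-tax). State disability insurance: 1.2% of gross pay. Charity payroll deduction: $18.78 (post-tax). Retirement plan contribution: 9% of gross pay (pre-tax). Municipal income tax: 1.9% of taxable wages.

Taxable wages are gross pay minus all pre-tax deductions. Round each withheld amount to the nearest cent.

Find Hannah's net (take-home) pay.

$479.61

Gross pay: 39 × $16.51 = $643.89
Retirement plan contribution: $643.89 × 0.09 = $57.95
SIMPLE IRA contribution: $643.89 × 0.07 = $45.07
Pre-tax total = $57.95 + $45.07 = $103.02
Taxable wages = $643.89 − $103.02 = $540.87
Municipal income tax: $540.87 × 0.019 = $10.28
State disability insurance: $643.89 × 0.012 = $7.73
Union dues: $643.89 × 0.038 = $24.47
Charity payroll deduction: $18.78
Total deductions = $57.95 + $45.07 + $10.28 + $7.73 + $24.47 + $18.78 = $164.28
Net pay = $643.89 − $164.28 = $479.61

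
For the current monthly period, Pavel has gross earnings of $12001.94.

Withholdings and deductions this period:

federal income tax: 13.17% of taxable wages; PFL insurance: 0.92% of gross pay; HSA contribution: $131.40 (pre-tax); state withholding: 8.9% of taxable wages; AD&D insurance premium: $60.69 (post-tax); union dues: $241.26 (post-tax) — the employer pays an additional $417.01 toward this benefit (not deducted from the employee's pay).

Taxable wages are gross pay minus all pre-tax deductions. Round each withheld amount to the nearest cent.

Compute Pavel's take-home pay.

$8838.34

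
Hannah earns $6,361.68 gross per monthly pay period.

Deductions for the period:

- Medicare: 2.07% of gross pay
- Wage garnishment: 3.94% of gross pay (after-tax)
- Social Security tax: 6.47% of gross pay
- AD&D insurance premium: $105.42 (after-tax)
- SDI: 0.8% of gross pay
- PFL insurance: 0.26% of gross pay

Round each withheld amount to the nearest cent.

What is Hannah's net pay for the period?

PFL insurance: $6,361.68 × 0.0026 = $16.54
Social Security tax: $6,361.68 × 0.0647 = $411.60
SDI: $6,361.68 × 0.008 = $50.89
Medicare: $6,361.68 × 0.0207 = $131.69
Wage garnishment: $6,361.68 × 0.0394 = $250.65
AD&D insurance premium: $105.42
Total deductions = $16.54 + $411.60 + $50.89 + $131.69 + $250.65 + $105.42 = $966.79
Net pay = $6,361.68 − $966.79 = $5,394.89

$5,394.89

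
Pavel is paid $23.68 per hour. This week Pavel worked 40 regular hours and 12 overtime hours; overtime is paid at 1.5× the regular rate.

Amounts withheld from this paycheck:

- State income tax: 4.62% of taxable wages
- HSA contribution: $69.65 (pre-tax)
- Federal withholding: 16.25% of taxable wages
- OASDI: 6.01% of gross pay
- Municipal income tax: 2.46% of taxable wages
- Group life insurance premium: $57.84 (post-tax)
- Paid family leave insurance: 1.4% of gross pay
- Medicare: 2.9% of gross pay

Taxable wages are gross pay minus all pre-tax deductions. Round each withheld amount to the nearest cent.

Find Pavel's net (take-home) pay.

Regular pay: 40 × $23.68 = $947.20
Overtime pay: 12 × $23.68 × 1.5 = $426.24
Gross pay = $947.20 + $426.24 = $1373.44
HSA contribution: $69.65
Taxable wages = $1373.44 − $69.65 = $1303.79
State income tax: $1303.79 × 0.0462 = $60.24
Municipal income tax: $1303.79 × 0.0246 = $32.07
Federal withholding: $1303.79 × 0.1625 = $211.87
Medicare: $1373.44 × 0.029 = $39.83
OASDI: $1373.44 × 0.0601 = $82.54
Paid family leave insurance: $1373.44 × 0.014 = $19.23
Group life insurance premium: $57.84
Total deductions = $69.65 + $60.24 + $32.07 + $211.87 + $39.83 + $82.54 + $19.23 + $57.84 = $573.27
Net pay = $1373.44 − $573.27 = $800.17

$800.17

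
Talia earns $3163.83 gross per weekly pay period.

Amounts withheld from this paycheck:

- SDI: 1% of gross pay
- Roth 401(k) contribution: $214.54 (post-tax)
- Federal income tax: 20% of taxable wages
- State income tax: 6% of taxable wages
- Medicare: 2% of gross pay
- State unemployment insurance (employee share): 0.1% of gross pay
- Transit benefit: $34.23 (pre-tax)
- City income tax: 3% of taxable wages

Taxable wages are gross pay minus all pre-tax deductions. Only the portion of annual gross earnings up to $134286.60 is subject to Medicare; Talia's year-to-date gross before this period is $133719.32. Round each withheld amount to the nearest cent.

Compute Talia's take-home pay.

$1961.32

Transit benefit: $34.23
Taxable wages = $3163.83 − $34.23 = $3129.60
Federal income tax: $3129.60 × 0.2 = $625.92
City income tax: $3129.60 × 0.03 = $93.89
State income tax: $3129.60 × 0.06 = $187.78
State unemployment insurance (employee share): $3163.83 × 0.001 = $3.16
SDI: $3163.83 × 0.01 = $31.64
Medicare: only $134286.60 − $133719.32 = $567.28 of this check is subject → $567.28 × 0.02 = $11.35
Roth 401(k) contribution: $214.54
Total deductions = $34.23 + $625.92 + $93.89 + $187.78 + $3.16 + $31.64 + $11.35 + $214.54 = $1202.51
Net pay = $3163.83 − $1202.51 = $1961.32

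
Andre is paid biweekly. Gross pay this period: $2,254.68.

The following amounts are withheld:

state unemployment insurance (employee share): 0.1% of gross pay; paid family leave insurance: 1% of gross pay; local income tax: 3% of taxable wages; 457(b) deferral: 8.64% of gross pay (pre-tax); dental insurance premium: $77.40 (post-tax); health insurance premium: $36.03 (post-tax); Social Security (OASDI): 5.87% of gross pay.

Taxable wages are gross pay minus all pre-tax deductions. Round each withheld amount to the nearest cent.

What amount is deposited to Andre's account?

$1,727.50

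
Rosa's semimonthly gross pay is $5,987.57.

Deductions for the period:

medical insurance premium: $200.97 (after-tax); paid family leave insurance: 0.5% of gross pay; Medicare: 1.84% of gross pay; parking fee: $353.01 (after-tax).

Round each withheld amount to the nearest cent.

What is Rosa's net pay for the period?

$5,293.48

Medicare: $5,987.57 × 0.0184 = $110.17
Paid family leave insurance: $5,987.57 × 0.005 = $29.94
Medical insurance premium: $200.97
Parking fee: $353.01
Total deductions = $110.17 + $29.94 + $200.97 + $353.01 = $694.09
Net pay = $5,987.57 − $694.09 = $5,293.48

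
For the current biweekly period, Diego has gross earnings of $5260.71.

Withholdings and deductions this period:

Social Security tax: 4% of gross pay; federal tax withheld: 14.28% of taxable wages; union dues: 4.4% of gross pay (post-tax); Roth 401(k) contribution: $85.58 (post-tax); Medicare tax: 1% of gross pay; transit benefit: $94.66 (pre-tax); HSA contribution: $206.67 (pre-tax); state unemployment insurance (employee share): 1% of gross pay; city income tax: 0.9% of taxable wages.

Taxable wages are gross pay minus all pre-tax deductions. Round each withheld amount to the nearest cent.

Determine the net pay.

Transit benefit: $94.66
HSA contribution: $206.67
Pre-tax total = $94.66 + $206.67 = $301.33
Taxable wages = $5260.71 − $301.33 = $4959.38
Federal tax withheld: $4959.38 × 0.1428 = $708.20
City income tax: $4959.38 × 0.009 = $44.63
Social Security tax: $5260.71 × 0.04 = $210.43
State unemployment insurance (employee share): $5260.71 × 0.01 = $52.61
Medicare tax: $5260.71 × 0.01 = $52.61
Union dues: $5260.71 × 0.044 = $231.47
Roth 401(k) contribution: $85.58
Total deductions = $94.66 + $206.67 + $708.20 + $44.63 + $210.43 + $52.61 + $52.61 + $231.47 + $85.58 = $1686.86
Net pay = $5260.71 − $1686.86 = $3573.85

$3573.85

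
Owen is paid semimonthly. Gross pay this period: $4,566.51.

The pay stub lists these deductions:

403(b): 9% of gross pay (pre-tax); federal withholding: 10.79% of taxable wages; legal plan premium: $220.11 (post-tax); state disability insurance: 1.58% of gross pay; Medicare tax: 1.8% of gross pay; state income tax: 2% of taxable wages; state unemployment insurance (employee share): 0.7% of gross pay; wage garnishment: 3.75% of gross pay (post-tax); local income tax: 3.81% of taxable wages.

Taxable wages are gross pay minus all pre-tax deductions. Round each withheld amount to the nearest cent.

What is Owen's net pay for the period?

403(b): $4,566.51 × 0.09 = $410.99
Taxable wages = $4,566.51 − $410.99 = $4,155.52
Federal withholding: $4,155.52 × 0.1079 = $448.38
Local income tax: $4,155.52 × 0.0381 = $158.33
State income tax: $4,155.52 × 0.02 = $83.11
State disability insurance: $4,566.51 × 0.0158 = $72.15
State unemployment insurance (employee share): $4,566.51 × 0.007 = $31.97
Medicare tax: $4,566.51 × 0.018 = $82.20
Legal plan premium: $220.11
Wage garnishment: $4,566.51 × 0.0375 = $171.24
Total deductions = $410.99 + $448.38 + $158.33 + $83.11 + $72.15 + $31.97 + $82.20 + $220.11 + $171.24 = $1,678.48
Net pay = $4,566.51 − $1,678.48 = $2,888.03

$2,888.03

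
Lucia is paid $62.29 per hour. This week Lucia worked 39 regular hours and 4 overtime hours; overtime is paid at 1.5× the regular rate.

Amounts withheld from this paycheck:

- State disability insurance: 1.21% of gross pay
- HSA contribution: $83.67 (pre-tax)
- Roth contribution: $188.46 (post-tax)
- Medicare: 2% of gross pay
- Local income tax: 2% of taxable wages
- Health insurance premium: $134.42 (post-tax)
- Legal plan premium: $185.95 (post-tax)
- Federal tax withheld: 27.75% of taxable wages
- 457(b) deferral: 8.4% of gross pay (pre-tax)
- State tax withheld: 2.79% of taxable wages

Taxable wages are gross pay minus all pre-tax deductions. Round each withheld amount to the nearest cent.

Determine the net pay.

$1076.84

Regular pay: 39 × $62.29 = $2429.31
Overtime pay: 4 × $62.29 × 1.5 = $373.74
Gross pay = $2429.31 + $373.74 = $2803.05
457(b) deferral: $2803.05 × 0.084 = $235.46
HSA contribution: $83.67
Pre-tax total = $235.46 + $83.67 = $319.13
Taxable wages = $2803.05 − $319.13 = $2483.92
Local income tax: $2483.92 × 0.02 = $49.68
State tax withheld: $2483.92 × 0.0279 = $69.30
Federal tax withheld: $2483.92 × 0.2775 = $689.29
State disability insurance: $2803.05 × 0.0121 = $33.92
Medicare: $2803.05 × 0.02 = $56.06
Health insurance premium: $134.42
Roth contribution: $188.46
Legal plan premium: $185.95
Total deductions = $235.46 + $83.67 + $49.68 + $69.30 + $689.29 + $33.92 + $56.06 + $134.42 + $188.46 + $185.95 = $1726.21
Net pay = $2803.05 − $1726.21 = $1076.84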